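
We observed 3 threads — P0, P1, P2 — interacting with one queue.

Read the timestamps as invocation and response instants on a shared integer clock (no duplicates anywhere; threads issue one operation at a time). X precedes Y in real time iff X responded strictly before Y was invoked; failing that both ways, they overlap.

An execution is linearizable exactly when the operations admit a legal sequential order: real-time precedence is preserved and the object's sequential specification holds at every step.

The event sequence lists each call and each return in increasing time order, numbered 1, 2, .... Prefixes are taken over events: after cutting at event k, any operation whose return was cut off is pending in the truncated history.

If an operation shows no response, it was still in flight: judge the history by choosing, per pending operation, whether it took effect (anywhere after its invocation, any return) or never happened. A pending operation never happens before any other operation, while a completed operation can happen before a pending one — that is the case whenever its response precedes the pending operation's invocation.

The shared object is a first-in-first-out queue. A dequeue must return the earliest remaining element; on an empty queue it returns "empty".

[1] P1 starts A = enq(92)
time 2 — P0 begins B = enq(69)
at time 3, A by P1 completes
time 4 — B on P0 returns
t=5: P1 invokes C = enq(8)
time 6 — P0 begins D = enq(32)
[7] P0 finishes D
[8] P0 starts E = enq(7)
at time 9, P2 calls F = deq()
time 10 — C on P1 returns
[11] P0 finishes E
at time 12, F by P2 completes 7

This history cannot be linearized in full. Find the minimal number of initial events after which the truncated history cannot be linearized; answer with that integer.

events 1..11 are linearizable; a witness order is A, B, C, D, E:
after step 1 (A enq(92)): queue <92>
after step 2 (B enq(69)): queue <92,69>
after step 3 (C enq(8)): queue <92,69,8>
after step 4 (D enq(32)): queue <92,69,8,32>
after step 5 (E enq(7)): queue <92,69,8,32,7>
at event 12 (F's time-12 response) nothing linearizes any more
e.g. A, B, C, D, E, F: illegal at step 6, since F deq() → 7 cannot apply there
e.g. A, B, C, D, F, E: illegal at step 5, since F deq() → 7 cannot apply there

12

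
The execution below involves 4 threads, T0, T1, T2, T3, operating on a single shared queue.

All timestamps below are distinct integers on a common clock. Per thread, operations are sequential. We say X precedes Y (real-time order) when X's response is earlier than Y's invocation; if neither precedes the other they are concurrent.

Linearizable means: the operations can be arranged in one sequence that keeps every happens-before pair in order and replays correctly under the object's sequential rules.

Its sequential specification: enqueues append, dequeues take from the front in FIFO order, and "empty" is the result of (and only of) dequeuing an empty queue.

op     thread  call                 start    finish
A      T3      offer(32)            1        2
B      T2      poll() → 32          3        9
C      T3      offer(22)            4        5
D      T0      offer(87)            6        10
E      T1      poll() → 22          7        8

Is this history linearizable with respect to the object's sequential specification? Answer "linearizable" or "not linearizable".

linearizable

a witness: A, B, C, D, E
1. A offer(32), leaving queue <32>
2. B poll() → 32, leaving queue <>
3. C offer(22), leaving queue <22>
4. D offer(87), leaving queue <22,87>
5. E poll() → 22, leaving queue <87>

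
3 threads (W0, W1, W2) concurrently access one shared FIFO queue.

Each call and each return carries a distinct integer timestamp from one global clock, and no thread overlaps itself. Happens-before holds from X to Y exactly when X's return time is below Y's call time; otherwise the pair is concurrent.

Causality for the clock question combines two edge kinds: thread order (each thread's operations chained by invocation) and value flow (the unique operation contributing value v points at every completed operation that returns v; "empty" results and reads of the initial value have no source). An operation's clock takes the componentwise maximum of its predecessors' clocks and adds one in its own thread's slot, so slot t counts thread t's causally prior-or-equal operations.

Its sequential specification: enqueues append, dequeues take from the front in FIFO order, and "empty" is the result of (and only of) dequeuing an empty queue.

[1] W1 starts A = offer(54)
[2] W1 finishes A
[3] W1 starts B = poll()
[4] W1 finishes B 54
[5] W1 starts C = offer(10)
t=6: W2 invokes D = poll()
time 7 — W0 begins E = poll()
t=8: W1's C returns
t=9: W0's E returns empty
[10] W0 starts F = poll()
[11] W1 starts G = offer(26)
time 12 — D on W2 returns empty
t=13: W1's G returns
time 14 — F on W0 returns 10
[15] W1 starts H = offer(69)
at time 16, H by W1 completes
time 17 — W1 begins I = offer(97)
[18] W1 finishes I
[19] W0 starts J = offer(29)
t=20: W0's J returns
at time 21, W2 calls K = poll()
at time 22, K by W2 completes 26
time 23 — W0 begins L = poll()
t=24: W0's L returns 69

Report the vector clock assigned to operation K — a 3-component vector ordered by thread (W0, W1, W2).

root op D, invoked 6: fresh clock plus W2's own tick → (0, 0, 1)
root op A, invoked 1: fresh clock plus W1's own tick → (0, 1, 0)
root op E, invoked 7: fresh clock plus W0's own tick → (1, 0, 0)
invoked at 3, B merges VC(A)=(0, 1, 0) and bumps W1's slot → (0, 2, 0)
invoked at 5, C merges VC(B)=(0, 2, 0) and bumps W1's slot → (0, 3, 0)
invoked at 11, G merges VC(C)=(0, 3, 0) and bumps W1's slot → (0, 4, 0)
invoked at 15, H merges VC(G)=(0, 4, 0) and bumps W1's slot → (0, 5, 0)
invoked at 10, F merges VC(C)=(0, 3, 0), VC(E)=(1, 0, 0) and bumps W0's slot → (2, 3, 0)
invoked at 21, K merges VC(D)=(0, 0, 1), VC(G)=(0, 4, 0) and bumps W2's slot → (0, 4, 2)
invoked at 17, I merges VC(H)=(0, 5, 0) and bumps W1's slot → (0, 6, 0)
invoked at 19, J merges VC(F)=(2, 3, 0) and bumps W0's slot → (3, 3, 0)
invoked at 23, L merges VC(H)=(0, 5, 0), VC(J)=(3, 3, 0) and bumps W0's slot → (4, 5, 0)
target: VC(K) = (0, 4, 2)

(0, 4, 2)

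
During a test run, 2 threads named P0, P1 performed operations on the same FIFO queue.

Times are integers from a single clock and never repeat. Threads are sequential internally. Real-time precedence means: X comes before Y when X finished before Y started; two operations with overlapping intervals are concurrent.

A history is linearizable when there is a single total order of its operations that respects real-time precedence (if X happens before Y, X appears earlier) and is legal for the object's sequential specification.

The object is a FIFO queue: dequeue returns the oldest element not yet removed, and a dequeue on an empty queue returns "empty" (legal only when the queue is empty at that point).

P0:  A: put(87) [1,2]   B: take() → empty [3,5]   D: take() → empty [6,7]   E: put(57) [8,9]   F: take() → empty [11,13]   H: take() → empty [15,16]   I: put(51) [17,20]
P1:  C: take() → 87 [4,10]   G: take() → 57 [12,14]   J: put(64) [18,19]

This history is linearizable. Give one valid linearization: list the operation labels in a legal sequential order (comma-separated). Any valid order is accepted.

step 1: A put(87) — queue <87>
step 2: C take() → 87 — queue <>
step 3: B take() → empty — queue <>
step 4: D take() → empty — queue <>
step 5: E put(57) — queue <57>
step 6: G take() → 57 — queue <>
step 7: F take() → empty — queue <>
step 8: H take() → empty — queue <>
step 9: I put(51) — queue <51>
step 10: J put(64) — queue <51,64>

A, C, B, D, E, G, F, H, I, J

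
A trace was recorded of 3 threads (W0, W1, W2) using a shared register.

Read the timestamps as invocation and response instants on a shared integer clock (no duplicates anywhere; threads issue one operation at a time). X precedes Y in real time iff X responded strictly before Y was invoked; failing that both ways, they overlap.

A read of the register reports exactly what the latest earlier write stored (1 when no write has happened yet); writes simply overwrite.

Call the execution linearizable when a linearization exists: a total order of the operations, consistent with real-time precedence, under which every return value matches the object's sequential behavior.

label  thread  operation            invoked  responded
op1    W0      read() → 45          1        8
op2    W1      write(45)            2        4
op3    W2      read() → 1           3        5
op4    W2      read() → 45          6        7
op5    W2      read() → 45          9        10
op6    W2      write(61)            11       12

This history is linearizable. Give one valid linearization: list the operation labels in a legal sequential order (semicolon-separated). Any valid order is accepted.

op3; op2; op1; op4; op5; op6

step 1: op3 read() → 1 — value 1
step 2: op2 write(45) — value 45
step 3: op1 read() → 45 — value 45
step 4: op4 read() → 45 — value 45
step 5: op5 read() → 45 — value 45
step 6: op6 write(61) — value 61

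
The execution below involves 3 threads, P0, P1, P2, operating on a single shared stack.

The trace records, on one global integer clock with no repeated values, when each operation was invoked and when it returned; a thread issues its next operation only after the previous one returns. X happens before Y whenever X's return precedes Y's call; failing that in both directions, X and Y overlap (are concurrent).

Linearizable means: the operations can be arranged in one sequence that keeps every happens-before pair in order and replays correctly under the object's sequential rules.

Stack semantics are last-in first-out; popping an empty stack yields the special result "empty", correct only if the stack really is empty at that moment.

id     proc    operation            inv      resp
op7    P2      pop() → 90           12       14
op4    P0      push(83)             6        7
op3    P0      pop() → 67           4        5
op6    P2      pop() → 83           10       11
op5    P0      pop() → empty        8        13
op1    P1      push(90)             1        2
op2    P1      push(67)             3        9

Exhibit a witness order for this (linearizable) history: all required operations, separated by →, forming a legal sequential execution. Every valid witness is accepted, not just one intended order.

step 1: op1 push(90) — stack <90>
step 2: op2 push(67) — stack <90,67>
step 3: op3 pop() → 67 — stack <90>
step 4: op4 push(83) — stack <90,83>
step 5: op6 pop() → 83 — stack <90>
step 6: op7 pop() → 90 — stack <>
step 7: op5 pop() → empty — stack <>

op1 → op2 → op3 → op4 → op6 → op7 → op5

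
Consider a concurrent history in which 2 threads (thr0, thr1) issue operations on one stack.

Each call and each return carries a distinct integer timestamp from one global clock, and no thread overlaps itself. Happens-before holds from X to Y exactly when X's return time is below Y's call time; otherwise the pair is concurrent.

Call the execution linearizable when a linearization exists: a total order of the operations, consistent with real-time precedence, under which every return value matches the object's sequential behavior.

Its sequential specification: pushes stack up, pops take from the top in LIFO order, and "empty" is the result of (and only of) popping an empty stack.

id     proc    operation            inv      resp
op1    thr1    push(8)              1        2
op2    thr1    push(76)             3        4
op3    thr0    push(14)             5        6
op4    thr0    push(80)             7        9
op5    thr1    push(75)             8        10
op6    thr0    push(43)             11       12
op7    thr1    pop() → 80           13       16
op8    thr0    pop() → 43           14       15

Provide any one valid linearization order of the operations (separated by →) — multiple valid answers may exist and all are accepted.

after step 1 (op1 push(8)): stack <8>
after step 2 (op2 push(76)): stack <8,76>
after step 3 (op3 push(14)): stack <8,76,14>
after step 4 (op5 push(75)): stack <8,76,14,75>
after step 5 (op4 push(80)): stack <8,76,14,75,80>
after step 6 (op6 push(43)): stack <8,76,14,75,80,43>
after step 7 (op8 pop() → 43): stack <8,76,14,75,80>
after step 8 (op7 pop() → 80): stack <8,76,14,75>

op1 → op2 → op3 → op5 → op4 → op6 → op8 → op7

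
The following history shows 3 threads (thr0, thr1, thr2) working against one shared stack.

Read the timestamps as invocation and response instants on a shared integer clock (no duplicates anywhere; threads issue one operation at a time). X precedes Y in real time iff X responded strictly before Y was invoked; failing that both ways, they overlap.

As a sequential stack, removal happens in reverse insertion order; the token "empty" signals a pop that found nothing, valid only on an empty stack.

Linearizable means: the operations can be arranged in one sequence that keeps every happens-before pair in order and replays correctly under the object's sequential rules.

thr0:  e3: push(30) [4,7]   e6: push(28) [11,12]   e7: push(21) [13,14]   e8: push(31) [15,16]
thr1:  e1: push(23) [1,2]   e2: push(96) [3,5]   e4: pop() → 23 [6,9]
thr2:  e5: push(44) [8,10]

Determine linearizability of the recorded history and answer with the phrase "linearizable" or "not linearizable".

not linearizable

the violation lands at event 9, e4's response at time 9: events 1..8 linearize, events 1..9 do not
real-time-consistent orders of the 4 completed operations: 3 — all fail the stack replay
no completion choice of the 1 pending operation (e5) rescues it — every subset was tried
one such order, e1, e2, e3, e4 (pending dropped), breaks at step 4 where e4 pop() → 23 is illegal
one such order, e1, e2, e4, e3 (pending dropped), breaks at step 3 where e4 pop() → 23 is illegal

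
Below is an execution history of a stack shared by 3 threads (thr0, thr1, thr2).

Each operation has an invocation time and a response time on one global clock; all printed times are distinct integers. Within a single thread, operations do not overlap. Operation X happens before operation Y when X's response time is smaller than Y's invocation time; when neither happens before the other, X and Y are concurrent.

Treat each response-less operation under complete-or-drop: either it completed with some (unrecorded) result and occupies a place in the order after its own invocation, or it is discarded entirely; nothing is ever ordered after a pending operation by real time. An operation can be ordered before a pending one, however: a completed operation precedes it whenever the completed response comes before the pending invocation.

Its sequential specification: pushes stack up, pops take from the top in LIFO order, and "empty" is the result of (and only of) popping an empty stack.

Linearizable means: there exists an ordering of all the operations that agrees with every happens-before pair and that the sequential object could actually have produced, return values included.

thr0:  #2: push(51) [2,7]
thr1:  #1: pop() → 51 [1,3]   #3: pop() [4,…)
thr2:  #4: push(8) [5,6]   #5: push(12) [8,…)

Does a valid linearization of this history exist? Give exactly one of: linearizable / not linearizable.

linearizable

one valid linearization: #2, #1, #3, #4
1. #2 push(51), leaving stack <51>
2. #1 pop() → 51, leaving stack <>
3. #3 pop() (pending, included), leaving stack <>
4. #4 push(8), leaving stack <8>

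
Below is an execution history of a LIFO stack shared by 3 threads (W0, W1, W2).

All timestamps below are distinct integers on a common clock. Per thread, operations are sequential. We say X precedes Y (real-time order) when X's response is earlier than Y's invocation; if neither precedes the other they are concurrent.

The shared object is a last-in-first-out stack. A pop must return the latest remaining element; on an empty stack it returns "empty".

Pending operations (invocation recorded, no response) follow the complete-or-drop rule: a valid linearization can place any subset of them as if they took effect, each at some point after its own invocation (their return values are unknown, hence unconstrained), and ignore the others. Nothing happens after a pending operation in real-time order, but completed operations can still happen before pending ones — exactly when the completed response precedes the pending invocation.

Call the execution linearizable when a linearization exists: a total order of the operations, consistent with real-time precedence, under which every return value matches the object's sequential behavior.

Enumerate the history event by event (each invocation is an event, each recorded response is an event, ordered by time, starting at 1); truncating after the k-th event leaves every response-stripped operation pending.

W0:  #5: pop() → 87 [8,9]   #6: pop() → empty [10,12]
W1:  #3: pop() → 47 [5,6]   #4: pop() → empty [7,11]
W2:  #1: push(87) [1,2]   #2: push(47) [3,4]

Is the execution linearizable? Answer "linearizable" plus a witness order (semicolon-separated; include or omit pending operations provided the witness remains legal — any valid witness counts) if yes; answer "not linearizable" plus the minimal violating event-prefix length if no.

linearizable — witness: #1; #2; #3; #5; #4; #6

after step 1 (#1 push(87)): stack <87>
after step 2 (#2 push(47)): stack <87,47>
after step 3 (#3 pop() → 47): stack <87>
after step 4 (#5 pop() → 87): stack <>
after step 5 (#4 pop() → empty): stack <>
after step 6 (#6 pop() → empty): stack <>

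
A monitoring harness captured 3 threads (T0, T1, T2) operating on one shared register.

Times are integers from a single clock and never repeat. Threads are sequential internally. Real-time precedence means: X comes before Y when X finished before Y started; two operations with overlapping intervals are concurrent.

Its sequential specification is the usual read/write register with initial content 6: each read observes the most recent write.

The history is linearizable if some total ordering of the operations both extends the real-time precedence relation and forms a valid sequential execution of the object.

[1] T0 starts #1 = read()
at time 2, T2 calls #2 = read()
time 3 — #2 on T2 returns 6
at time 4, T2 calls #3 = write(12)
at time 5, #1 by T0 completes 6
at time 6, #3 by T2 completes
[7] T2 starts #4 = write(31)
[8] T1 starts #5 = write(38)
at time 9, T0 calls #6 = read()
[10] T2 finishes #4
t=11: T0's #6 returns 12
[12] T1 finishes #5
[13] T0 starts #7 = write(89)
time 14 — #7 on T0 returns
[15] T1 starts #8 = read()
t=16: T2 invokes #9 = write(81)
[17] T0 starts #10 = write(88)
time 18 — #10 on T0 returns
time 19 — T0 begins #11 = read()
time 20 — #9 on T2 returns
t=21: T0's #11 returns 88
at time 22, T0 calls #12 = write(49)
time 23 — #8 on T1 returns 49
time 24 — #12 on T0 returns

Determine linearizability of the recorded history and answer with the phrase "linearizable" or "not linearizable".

one valid linearization: #1, #2, #3, #6, #4, #5, #7, #9, #10, #11, #12, #8
1. #1 read() → 6, leaving value 6
2. #2 read() → 6, leaving value 6
3. #3 write(12), leaving value 12
4. #6 read() → 12, leaving value 12
5. #4 write(31), leaving value 31
6. #5 write(38), leaving value 38
7. #7 write(89), leaving value 89
8. #9 write(81), leaving value 81
9. #10 write(88), leaving value 88
10. #11 read() → 88, leaving value 88
11. #12 write(49), leaving value 49
12. #8 read() → 49, leaving value 49

linearizable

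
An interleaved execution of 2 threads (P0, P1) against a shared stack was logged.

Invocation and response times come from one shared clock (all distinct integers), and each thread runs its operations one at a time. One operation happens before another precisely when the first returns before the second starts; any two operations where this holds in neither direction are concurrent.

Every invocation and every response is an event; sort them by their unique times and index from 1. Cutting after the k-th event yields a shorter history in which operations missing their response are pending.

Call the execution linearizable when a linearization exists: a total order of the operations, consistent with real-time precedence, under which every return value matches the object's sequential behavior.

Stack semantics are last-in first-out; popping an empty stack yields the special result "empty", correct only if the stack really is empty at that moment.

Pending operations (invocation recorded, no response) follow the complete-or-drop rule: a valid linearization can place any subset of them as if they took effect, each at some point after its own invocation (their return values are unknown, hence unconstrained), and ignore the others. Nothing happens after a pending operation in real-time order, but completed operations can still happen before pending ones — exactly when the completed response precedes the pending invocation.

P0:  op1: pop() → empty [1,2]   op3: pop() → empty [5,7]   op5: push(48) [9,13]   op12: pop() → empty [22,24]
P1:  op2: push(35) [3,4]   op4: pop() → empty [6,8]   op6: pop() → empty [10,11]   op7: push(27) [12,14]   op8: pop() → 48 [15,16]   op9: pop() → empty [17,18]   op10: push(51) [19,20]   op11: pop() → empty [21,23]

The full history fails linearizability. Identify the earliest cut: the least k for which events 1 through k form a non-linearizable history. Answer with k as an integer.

events 1..7 are still linearizable — one witness is op1, op2, op4, op3:
after step 1 (op1 pop() → empty): stack <>
after step 2 (op2 push(35)): stack <35>
after step 3 (op4 pop() (pending, included)): stack <>
after step 4 (op3 pop() → empty): stack <>
at event 8 (op4's time-8 response) nothing linearizes any more
for example op1, op2, op3, op4 fails at step 3: op3 pop() → empty is not legal there
for example op1, op2, op4, op3 fails at step 3: op4 pop() → empty is not legal there

8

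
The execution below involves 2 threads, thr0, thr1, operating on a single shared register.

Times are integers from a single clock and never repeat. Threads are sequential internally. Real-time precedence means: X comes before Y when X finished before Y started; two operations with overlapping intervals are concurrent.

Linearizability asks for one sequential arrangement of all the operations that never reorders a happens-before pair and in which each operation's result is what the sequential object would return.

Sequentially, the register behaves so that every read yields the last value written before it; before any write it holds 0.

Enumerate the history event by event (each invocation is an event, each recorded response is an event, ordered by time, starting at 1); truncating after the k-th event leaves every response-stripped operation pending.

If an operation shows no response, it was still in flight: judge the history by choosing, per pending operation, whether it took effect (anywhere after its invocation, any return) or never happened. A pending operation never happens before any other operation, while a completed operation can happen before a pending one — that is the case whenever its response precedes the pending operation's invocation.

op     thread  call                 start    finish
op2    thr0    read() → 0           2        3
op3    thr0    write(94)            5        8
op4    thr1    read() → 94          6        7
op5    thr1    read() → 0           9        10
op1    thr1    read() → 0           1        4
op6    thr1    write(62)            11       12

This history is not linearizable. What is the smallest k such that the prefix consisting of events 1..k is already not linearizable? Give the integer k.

10

a valid linearization of events 1..9 exists, for instance op1, op2, op3, op4:
1. op1 read() → 0, leaving value 0
2. op2 read() → 0, leaving value 0
3. op3 write(94), leaving value 94
4. op4 read() → 94, leaving value 94
with event 10 included (op5 responding at time 10), all real-time-consistent orders fail
take op1, op2, op3, op4, op5: step 5 already fails, because op5 read() → 0 cannot occur there
take op1, op2, op4, op3, op5: step 3 already fails, because op4 read() → 94 cannot occur there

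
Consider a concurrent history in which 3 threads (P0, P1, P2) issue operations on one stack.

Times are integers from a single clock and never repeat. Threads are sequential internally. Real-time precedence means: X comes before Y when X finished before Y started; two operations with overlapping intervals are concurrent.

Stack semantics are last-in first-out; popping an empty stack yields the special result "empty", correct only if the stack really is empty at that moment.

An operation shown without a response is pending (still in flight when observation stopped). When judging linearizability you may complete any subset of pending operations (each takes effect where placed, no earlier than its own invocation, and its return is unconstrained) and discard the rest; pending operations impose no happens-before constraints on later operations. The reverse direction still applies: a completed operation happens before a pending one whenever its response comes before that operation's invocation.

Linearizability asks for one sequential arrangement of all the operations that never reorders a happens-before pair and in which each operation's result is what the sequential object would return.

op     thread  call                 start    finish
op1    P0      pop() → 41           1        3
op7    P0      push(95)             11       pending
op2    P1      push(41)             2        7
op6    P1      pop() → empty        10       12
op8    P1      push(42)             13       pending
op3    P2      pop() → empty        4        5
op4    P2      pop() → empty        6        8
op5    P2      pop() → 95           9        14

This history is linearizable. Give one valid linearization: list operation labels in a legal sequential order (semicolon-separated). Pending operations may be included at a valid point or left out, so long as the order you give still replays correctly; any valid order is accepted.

1. op2 push(41), leaving stack <41>
2. op1 pop() → 41, leaving stack <>
3. op3 pop() → empty, leaving stack <>
4. op4 pop() → empty, leaving stack <>
5. op6 pop() → empty, leaving stack <>
6. op7 push(95) (pending, included), leaving stack <95>
7. op5 pop() → 95, leaving stack <>

op2; op1; op3; op4; op6; op7; op5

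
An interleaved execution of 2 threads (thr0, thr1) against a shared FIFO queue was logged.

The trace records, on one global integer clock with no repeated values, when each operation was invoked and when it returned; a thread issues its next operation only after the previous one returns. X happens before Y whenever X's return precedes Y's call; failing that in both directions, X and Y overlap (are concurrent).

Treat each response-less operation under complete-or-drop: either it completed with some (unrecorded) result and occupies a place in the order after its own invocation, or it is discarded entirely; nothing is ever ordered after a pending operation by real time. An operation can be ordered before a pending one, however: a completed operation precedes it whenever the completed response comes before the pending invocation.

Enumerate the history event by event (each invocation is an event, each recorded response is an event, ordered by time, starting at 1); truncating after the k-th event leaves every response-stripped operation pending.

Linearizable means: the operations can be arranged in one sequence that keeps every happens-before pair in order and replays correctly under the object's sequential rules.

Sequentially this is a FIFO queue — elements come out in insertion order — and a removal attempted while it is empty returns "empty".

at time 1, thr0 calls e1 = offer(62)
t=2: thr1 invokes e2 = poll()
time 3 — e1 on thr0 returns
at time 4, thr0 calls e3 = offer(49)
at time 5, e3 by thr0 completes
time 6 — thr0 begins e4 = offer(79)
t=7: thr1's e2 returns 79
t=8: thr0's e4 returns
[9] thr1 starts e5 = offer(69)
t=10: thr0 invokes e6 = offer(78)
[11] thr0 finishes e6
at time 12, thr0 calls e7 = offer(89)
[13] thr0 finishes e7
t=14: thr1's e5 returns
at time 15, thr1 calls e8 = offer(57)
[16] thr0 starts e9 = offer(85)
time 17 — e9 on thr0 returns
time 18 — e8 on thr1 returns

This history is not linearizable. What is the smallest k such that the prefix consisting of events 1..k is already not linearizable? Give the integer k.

7

a valid linearization of events 1..6 exists, for instance e1, e2, e3:
step 1: e1 offer(62) — queue <62>
step 2: e2 poll() (pending, included) — queue <>
step 3: e3 offer(49) — queue <49>
include event 7 — e2 responding at 7 — and every candidate order breaks
include/drop combinations of the 1 pending operation (e4) were all tried; none helps
take e1, e2, e3 (pending dropped): step 2 already fails, because e2 poll() → 79 cannot occur there
take e1, e3, e2 (pending dropped): step 3 already fails, because e2 poll() → 79 cannot occur there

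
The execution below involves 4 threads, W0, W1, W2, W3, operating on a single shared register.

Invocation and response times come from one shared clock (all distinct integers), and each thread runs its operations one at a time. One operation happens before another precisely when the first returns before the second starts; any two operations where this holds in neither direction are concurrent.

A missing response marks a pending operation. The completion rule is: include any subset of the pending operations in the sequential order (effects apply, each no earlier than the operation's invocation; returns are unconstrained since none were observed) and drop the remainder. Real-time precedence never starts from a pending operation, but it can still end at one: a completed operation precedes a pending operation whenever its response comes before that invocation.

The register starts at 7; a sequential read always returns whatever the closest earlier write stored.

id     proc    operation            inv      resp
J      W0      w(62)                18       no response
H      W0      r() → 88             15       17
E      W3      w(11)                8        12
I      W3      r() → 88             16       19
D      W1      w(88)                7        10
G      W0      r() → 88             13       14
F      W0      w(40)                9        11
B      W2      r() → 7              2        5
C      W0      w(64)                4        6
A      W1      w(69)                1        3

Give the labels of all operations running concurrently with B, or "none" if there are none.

A, C

concurrent with B ([2,5]): every op whose interval crosses 2..5
A [1,3]: concurrent
C [4,6]: concurrent
D [7,10]: after
E [8,12]: after
F [9,11]: after
G [13,14]: after
H [15,17]: after
I [16,19]: after
J [18,…): after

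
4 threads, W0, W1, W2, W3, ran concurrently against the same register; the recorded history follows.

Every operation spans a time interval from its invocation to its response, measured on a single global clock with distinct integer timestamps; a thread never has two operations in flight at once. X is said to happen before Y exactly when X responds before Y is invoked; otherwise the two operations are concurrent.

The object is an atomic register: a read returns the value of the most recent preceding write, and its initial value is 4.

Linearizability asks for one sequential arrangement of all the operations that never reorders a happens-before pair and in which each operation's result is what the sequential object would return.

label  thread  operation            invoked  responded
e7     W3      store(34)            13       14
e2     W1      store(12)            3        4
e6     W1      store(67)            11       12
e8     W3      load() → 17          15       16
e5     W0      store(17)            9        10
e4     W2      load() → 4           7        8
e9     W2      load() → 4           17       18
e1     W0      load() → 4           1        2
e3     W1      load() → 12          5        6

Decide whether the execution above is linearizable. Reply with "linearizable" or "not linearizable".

already the first 8 events (up to e4's response at time 8) admit no linearization; the first 7 still do
a single order respects real time; the 4 completed register operations fail replay along it
for example e1, e2, e3, e4 fails at step 4: e4 load() → 4 is not legal there

not linearizable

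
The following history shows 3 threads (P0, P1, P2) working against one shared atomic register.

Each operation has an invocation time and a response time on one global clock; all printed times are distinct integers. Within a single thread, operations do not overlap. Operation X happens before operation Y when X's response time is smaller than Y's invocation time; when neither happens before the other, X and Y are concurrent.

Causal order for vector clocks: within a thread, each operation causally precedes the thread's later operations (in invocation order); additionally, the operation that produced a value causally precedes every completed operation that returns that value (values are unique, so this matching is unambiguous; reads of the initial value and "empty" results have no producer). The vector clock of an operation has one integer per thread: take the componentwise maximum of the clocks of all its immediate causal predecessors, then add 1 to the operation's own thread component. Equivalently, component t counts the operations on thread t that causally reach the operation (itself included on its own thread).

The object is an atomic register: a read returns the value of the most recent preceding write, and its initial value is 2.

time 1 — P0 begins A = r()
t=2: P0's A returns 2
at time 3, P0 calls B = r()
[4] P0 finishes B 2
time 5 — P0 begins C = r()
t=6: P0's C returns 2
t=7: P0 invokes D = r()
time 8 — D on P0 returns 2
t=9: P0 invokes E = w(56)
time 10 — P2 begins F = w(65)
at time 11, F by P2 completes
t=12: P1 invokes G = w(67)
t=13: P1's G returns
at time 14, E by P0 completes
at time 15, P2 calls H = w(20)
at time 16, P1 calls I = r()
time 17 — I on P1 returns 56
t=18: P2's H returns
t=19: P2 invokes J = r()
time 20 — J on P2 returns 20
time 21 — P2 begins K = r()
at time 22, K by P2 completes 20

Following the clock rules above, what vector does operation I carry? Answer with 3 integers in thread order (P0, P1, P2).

(5, 2, 0)

root op F, invoked 10: fresh clock plus P2's own tick → (0, 0, 1)
root op G, invoked 12: fresh clock plus P1's own tick → (0, 1, 0)
root op A, invoked 1: fresh clock plus P0's own tick → (1, 0, 0)
merge at H (invoked 15): VC(F)=(0, 0, 1), own-thread bump on P2 → (0, 0, 2)
merge at B (invoked 3): VC(A)=(1, 0, 0), own-thread bump on P0 → (2, 0, 0)
merge at J (invoked 19): VC(H)=(0, 0, 2), own-thread bump on P2 → (0, 0, 3)
merge at C (invoked 5): VC(B)=(2, 0, 0), own-thread bump on P0 → (3, 0, 0)
merge at K (invoked 21): VC(H)=(0, 0, 2), VC(J)=(0, 0, 3), own-thread bump on P2 → (0, 0, 4)
merge at D (invoked 7): VC(C)=(3, 0, 0), own-thread bump on P0 → (4, 0, 0)
merge at E (invoked 9): VC(D)=(4, 0, 0), own-thread bump on P0 → (5, 0, 0)
merge at I (invoked 16): VC(E)=(5, 0, 0), VC(G)=(0, 1, 0), own-thread bump on P1 → (5, 2, 0)
target: VC(I) = (5, 2, 0)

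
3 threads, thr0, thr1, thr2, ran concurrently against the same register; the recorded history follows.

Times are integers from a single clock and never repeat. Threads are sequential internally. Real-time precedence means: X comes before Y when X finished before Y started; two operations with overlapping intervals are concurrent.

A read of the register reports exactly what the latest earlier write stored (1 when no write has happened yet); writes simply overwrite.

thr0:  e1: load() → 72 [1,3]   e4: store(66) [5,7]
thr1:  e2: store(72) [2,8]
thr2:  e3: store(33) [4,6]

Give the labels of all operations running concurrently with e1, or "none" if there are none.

e2

e1 spans [1,3]: anything still running between times 1 and 3 counts as concurrent
e2 [2,8]: concurrent
e3 [4,6]: after
e4 [5,7]: after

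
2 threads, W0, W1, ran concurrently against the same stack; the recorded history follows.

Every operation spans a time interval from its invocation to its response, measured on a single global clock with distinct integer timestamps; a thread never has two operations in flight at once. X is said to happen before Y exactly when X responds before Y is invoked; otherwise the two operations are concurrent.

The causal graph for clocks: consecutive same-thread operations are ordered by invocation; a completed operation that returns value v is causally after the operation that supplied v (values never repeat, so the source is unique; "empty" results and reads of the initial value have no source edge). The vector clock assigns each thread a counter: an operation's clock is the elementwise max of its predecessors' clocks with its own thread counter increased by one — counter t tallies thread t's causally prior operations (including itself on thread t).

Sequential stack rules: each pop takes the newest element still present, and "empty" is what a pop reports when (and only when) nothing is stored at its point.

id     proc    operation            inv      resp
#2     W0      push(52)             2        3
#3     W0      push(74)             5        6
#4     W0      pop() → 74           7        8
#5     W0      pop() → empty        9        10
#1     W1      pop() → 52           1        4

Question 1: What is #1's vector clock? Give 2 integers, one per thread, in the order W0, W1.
Answer: (1, 1)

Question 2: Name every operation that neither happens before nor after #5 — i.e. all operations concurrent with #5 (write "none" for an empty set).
Answer: none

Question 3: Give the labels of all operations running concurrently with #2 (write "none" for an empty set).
Answer: #1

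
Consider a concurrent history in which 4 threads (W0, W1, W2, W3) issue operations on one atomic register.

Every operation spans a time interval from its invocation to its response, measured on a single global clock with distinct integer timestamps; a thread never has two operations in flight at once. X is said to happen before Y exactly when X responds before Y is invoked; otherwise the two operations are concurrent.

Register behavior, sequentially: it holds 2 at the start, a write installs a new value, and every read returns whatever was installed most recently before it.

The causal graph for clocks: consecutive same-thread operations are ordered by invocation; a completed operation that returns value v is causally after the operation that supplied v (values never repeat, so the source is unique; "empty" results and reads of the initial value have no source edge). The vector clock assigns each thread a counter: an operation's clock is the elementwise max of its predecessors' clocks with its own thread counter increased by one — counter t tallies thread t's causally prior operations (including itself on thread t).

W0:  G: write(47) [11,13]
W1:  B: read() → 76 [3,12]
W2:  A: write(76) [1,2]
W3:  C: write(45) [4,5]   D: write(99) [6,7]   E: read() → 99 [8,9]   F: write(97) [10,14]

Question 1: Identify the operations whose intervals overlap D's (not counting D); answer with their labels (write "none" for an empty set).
B

D runs from 6 to 7; window-overlapping ops are concurrent
A [1,2]: before
B [3,12]: concurrent
C [4,5]: before
E [8,9]: after
F [10,14]: after
G [11,13]: after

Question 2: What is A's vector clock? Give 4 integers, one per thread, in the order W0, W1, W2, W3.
(0, 0, 1, 0)

no predecessors for C (invoked 4): W3 increments from zero → (0, 0, 0, 1)
no predecessors for A (invoked 1): W2 increments from zero → (0, 0, 1, 0)
no predecessors for G (invoked 11): W0 increments from zero → (1, 0, 0, 0)
D (invocation 6): componentwise max over VC(C)=(0, 0, 0, 1), +1 at W3, giving (0, 0, 0, 2)
B (invocation 3): componentwise max over VC(A)=(0, 0, 1, 0), +1 at W1, giving (0, 1, 1, 0)
E (invocation 8): componentwise max over VC(D)=(0, 0, 0, 2), +1 at W3, giving (0, 0, 0, 3)
F (invocation 10): componentwise max over VC(E)=(0, 0, 0, 3), +1 at W3, giving (0, 0, 0, 4)
target: VC(A) = (0, 0, 1, 0)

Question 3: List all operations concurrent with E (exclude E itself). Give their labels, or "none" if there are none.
B

E spans [8,9]; an op avoiding the whole window 8..9 is ordered, any other is concurrent
A [1,2]: before
B [3,12]: concurrent
C [4,5]: before
D [6,7]: before
F [10,14]: after
G [11,13]: after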